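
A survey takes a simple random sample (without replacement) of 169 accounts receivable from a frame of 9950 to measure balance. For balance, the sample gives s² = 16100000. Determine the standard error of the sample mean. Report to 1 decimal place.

Under SRS without replacement, Var(ȳ) = (1 − f)·s²/n with f = n/N = 169/9950 = 0.01698492.
Var(ȳ) = (1 − 0.01698492)·16100000/169 = 0.98301508·95266.272 = 93648.182.
SE(ȳ) = √(93648.182) = 306.0.

306.0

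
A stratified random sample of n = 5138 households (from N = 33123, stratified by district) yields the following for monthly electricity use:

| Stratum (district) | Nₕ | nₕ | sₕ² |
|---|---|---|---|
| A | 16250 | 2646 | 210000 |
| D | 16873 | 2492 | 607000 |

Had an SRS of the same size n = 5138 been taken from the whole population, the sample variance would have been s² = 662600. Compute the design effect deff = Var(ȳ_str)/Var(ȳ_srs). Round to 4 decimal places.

Var(ȳ_str) = Σ Wₕ²(1−fₕ)sₕ²/nₕ with Wₕ = Nₕ/33123:
  A: (16250/33123)²·(1−2646/16250)·210000/2646 = 15.991534
  D: (16873/33123)²·(1−2492/16873)·607000/2492 = 53.871953
  → Var(ȳ_str) = 69.863487.
Var(ȳ_srs) = (1 − 5138/33123)·662600/5138 = 108.95646.
deff = 69.863487 / 108.95646 = 0.6412.

0.6412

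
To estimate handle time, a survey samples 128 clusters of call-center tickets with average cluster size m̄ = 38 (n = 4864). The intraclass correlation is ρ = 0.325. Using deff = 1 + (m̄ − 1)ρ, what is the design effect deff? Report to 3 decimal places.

deff = 1 + (38 − 1)·0.325 = 1 + 12.025 = 13.025.

13.025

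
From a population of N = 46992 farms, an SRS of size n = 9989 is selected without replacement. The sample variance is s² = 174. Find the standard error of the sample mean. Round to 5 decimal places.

0.11712

Under SRS without replacement, Var(ȳ) = (1 − f)·s²/n with f = n/N = 9989/46992 = 0.21256810.
Var(ȳ) = (1 − 0.21256810)·174/9989 = 0.78743190·0.017419161 = 0.013716403.
SE(ȳ) = √(0.013716403) = 0.11712.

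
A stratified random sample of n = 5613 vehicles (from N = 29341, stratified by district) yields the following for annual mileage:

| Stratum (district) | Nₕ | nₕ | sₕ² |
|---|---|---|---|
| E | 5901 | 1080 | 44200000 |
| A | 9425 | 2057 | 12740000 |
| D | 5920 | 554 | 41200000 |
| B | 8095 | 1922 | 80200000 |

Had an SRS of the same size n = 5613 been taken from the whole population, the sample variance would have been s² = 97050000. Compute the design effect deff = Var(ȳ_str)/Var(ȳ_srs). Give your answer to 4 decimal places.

Var(ȳ_str) = Σ Wₕ²(1−fₕ)sₕ²/nₕ with Wₕ = Nₕ/29341:
  E: (5901/29341)²·(1−1080/5901)·44200000/1080 = 1352.4195
  A: (9425/29341)²·(1−2057/9425)·12740000/2057 = 499.59294
  D: (5920/29341)²·(1−554/5920)·41200000/554 = 2744.1636
  B: (8095/29341)²·(1−1922/8095)·80200000/1922 = 2422.0566
  → Var(ȳ_str) = 7018.2326.
Var(ȳ_srs) = (1 − 5613/29341)·97050000/5613 = 13982.561.
deff = 7018.2326 / 13982.561 = 0.5019.

0.5019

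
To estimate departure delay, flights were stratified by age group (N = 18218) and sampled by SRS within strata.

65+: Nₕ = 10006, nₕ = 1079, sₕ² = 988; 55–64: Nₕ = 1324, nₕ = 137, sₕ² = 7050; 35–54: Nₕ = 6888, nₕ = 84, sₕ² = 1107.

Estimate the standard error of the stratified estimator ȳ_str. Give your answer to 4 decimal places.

1.5333

Var(ȳ_str) = Σₕ Wₕ²(1 − fₕ)sₕ²/nₕ with Wₕ = Nₕ/N, N = 18218.
65+: Wₕ = 0.54923702; term = 0.54923702²·(1 − 0.10783530)·988/1079 = 0.24643372.
55–64: Wₕ = 0.07267538; term = 0.07267538²·(1 − 0.10347432)·7050/137 = 0.24367213.
35–54: Wₕ = 0.37808761; term = 0.37808761²·(1 − 0.01219512)·1107/84 = 1.8609058.
Sum = 2.3510117.
SE = √(2.3510117) = 1.5333.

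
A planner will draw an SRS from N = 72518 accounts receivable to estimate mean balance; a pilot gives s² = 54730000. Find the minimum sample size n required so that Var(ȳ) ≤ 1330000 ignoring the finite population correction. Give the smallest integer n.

Without fpc, n₀ = s²/D = 54730000/1330000 = 41.1504.
Rounding up, n = 42.

42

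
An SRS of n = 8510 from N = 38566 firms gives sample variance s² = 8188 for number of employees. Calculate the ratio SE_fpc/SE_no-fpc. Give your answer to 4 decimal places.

f = n/N = 8510/38566 = 0.22066069.
SE_no-fpc = √(s²/n) = 0.98089865; SE_fpc = √((1−f)s²/n) = 0.86593926.
Ratio = √(1−f) = 0.88280197.

0.8828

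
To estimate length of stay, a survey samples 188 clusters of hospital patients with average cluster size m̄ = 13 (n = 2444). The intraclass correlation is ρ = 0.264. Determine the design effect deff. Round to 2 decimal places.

deff = 1 + (13 − 1)·0.264 = 1 + 3.168 = 4.168.

4.17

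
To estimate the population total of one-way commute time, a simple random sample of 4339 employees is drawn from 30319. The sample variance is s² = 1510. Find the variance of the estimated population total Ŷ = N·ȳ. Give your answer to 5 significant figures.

2.7412 × 10^8

Var(Ŷ) = N²·Var(ȳ) = N²·(1 − n/N)·s²/n.
f = 4339/30319 = 0.14311158; Var(ȳ) = 0.85688842·1510/4339 = 0.2982027.
Var(Ŷ) = 30319² · 0.2982027 = 2.7412038 × 10^8.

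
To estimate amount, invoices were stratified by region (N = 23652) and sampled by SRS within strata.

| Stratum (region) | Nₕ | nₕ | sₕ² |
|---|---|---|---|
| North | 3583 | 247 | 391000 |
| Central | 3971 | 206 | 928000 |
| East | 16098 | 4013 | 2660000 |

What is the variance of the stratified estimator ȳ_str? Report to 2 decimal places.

384.73

Var(ȳ_str) = Σₕ Wₕ²(1 − fₕ)sₕ²/nₕ with Wₕ = Nₕ/N, N = 23652.
North: Wₕ = 0.15148825; term = 0.15148825²·(1 − 0.06893665)·391000/247 = 33.823373.
Central: Wₕ = 0.16789278; term = 0.16789278²·(1 − 0.05187610)·928000/206 = 120.3954.
East: Wₕ = 0.68061898; term = 0.68061898²·(1 − 0.24928563)·2660000/4013 = 230.51294.
Sum = 384.73171.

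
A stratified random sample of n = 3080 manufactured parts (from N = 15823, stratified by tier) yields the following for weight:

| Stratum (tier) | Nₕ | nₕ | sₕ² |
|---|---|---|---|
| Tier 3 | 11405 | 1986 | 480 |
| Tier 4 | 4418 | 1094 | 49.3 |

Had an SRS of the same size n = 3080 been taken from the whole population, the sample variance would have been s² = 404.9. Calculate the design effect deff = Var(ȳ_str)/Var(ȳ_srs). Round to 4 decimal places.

1.0045

Var(ȳ_str) = Σ Wₕ²(1−fₕ)sₕ²/nₕ with Wₕ = Nₕ/15823:
  Tier 3: (11405/15823)²·(1−1986/11405)·480/1986 = 0.10370135
  Tier 4: (4418/15823)²·(1−1094/4418)·49.3/1094 = 0.0026432526
  → Var(ȳ_str) = 0.1063446.
Var(ȳ_srs) = (1 − 3080/15823)·404.9/3080 = 0.10587171.
deff = 0.1063446 / 0.10587171 = 1.0045.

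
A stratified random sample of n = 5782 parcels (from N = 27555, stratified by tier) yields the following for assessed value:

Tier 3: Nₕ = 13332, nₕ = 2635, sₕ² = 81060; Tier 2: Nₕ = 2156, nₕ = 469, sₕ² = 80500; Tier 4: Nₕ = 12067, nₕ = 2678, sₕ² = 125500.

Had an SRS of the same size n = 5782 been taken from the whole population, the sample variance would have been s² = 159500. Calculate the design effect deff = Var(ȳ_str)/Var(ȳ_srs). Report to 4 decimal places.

0.6236

Var(ȳ_str) = Σ Wₕ²(1−fₕ)sₕ²/nₕ with Wₕ = Nₕ/27555:
  Tier 3: (13332/27555)²·(1−2635/13332)·81060/2635 = 5.7780654
  Tier 2: (2156/27555)²·(1−469/2156)·80500/469 = 0.82221623
  Tier 4: (12067/27555)²·(1−2678/12067)·125500/2678 = 6.9927979
  → Var(ȳ_str) = 13.59308.
Var(ȳ_srs) = (1 − 5782/27555)·159500/5782 = 21.797187.
deff = 13.59308 / 21.797187 = 0.6236.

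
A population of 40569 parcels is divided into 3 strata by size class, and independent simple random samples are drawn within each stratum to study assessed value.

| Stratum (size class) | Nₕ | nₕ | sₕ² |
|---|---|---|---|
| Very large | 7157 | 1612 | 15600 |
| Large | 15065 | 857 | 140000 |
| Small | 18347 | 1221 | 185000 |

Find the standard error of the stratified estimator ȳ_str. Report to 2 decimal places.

7.10

Var(ȳ_str) = Σₕ Wₕ²(1 − fₕ)sₕ²/nₕ with Wₕ = Nₕ/N, N = 40569.
Very large: Wₕ = 0.17641549; term = 0.17641549²·(1 − 0.22523404)·15600/1612 = 0.2333477.
Large: Wₕ = 0.37134265; term = 0.37134265²·(1 − 0.05688682)·140000/857 = 21.245194.
Small: Wₕ = 0.45224186; term = 0.45224186²·(1 − 0.06655039)·185000/1221 = 28.926005.
Sum = 50.404547.
SE = √(50.404547) = 7.10.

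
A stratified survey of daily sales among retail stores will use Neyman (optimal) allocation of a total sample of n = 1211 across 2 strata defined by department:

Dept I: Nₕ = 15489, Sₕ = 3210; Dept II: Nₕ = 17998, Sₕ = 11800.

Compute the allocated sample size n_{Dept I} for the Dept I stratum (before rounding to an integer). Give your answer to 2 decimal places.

229.73

Neyman allocation: nₕ = n·NₕSₕ / Σⱼ NⱼSⱼ.
Σ NⱼSⱼ = 15489·3210 + 17998·11800 = 2.6209609 × 10^8.
n_{Dept I} = 1211·15489·3210 / (2.6209609 × 10^8) = 229.73.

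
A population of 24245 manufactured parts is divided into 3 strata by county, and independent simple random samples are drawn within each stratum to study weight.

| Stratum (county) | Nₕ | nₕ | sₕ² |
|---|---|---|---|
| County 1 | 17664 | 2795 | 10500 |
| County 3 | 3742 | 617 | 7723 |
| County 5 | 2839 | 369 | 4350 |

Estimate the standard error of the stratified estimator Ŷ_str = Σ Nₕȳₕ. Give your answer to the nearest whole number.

Var(Ŷ_str) = Σₕ Nₕ²(1 − fₕ)sₕ²/nₕ.
County 1: 17664²·(1 − 2795/17664)·10500/2795 = 9.866845 × 10^8.
County 3: 3742²·(1 − 617/3742)·7723/617 = 1.4637088 × 10^8.
County 5: 2839²·(1 − 369/2839)·4350/369 = 8.2665679 × 10^7.
Sum = 1.2157211 × 10^9.
SE = √(1.2157211 × 10^9) = 34867.

34867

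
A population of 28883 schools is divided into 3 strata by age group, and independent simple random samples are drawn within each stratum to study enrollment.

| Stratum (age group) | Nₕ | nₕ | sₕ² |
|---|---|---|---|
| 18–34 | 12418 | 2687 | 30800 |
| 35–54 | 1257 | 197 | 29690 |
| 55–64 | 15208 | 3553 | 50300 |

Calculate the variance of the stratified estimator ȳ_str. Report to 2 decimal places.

Var(ȳ_str) = Σₕ Wₕ²(1 − fₕ)sₕ²/nₕ with Wₕ = Nₕ/N, N = 28883.
18–34: Wₕ = 0.42994149; term = 0.42994149²·(1 − 0.21637945)·30800/2687 = 1.6603803.
35–54: Wₕ = 0.04352041; term = 0.04352041²·(1 − 0.15672235)·29690/197 = 0.24071354.
55–64: Wₕ = 0.52653810; term = 0.52653810²·(1 − 0.23362704)·50300/3553 = 3.0079635.
Sum = 4.9090573.

4.91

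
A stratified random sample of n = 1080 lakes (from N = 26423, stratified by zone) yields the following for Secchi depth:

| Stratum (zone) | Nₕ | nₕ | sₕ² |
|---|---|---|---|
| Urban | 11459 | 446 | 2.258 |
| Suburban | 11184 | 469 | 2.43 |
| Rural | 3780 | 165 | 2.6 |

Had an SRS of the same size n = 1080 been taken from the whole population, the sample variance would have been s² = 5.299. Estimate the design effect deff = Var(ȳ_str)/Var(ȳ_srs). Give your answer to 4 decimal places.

0.4490

Var(ȳ_str) = Σ Wₕ²(1−fₕ)sₕ²/nₕ with Wₕ = Nₕ/26423:
  Urban: (11459/26423)²·(1−446/11459)·2.258/446 = 9.1511819 × 10^-4
  Suburban: (11184/26423)²·(1−469/11184)·2.43/469 = 8.8932093 × 10^-4
  Rural: (3780/26423)²·(1−165/3780)·2.6/165 = 3.0840773 × 10^-4
  → Var(ȳ_str) = 0.0021128469.
Var(ȳ_srs) = (1 − 1080/26423)·5.299/1080 = 0.0047059365.
deff = 0.0021128469 / 0.0047059365 = 0.4490.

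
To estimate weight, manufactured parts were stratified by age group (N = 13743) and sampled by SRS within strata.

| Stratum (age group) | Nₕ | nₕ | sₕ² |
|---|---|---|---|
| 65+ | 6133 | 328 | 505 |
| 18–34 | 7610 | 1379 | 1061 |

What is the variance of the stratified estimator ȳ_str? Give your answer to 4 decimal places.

Var(ȳ_str) = Σₕ Wₕ²(1 − fₕ)sₕ²/nₕ with Wₕ = Nₕ/N, N = 13743.
65+: Wₕ = 0.44626355; term = 0.44626355²·(1 − 0.05348117)·505/328 = 0.29022153.
18–34: Wₕ = 0.55373645; term = 0.55373645²·(1 − 0.18120894)·1061/1379 = 0.19316589.
Sum = 0.48338742.

0.4834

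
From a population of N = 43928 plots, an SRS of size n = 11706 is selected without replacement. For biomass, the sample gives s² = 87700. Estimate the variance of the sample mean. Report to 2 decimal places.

Under SRS without replacement, Var(ȳ) = (1 − f)·s²/n with f = n/N = 11706/43928 = 0.26648152.
Var(ȳ) = (1 − 0.26648152)·87700/11706 = 0.73351848·7.4918845 = 5.4954358.

5.50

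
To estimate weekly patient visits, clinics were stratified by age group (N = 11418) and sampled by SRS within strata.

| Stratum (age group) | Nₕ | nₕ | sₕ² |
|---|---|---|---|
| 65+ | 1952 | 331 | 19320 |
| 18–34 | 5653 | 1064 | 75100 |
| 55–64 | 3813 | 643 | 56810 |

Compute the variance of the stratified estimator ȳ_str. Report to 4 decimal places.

23.6529

Var(ȳ_str) = Σₕ Wₕ²(1 − fₕ)sₕ²/nₕ with Wₕ = Nₕ/N, N = 11418.
65+: Wₕ = 0.17095814; term = 0.17095814²·(1 − 0.16956967)·19320/331 = 1.4166478.
18–34: Wₕ = 0.49509546; term = 0.49509546²·(1 − 0.18821864)·75100/1064 = 14.044791.
55–64: Wₕ = 0.33394640; term = 0.33394640²·(1 − 0.16863362)·56810/643 = 8.1914315.
Sum = 23.65287.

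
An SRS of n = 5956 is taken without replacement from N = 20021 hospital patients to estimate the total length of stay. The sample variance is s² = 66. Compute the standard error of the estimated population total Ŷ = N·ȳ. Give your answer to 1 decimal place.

1766.5

Var(Ŷ) = N²·Var(ȳ) = N²·(1 − n/N)·s²/n.
f = 5956/20021 = 0.29748764; Var(ȳ) = 0.70251236·66/5956 = 0.007784724.
Var(Ŷ) = 20021² · 0.007784724 = 3.1204322 × 10^6.
SE(Ŷ) = √(3.1204322 × 10^6) = 1766.5.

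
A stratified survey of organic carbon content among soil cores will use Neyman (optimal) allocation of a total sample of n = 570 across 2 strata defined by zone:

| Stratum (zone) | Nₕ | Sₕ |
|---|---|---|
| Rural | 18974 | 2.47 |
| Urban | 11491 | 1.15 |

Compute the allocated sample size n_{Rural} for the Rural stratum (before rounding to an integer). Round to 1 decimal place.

444.6

Neyman allocation: nₕ = n·NₕSₕ / Σⱼ NⱼSⱼ.
Σ NⱼSⱼ = 18974·2.47 + 11491·1.15 = 60080.43.
n_{Rural} = 570·18974·2.47 / 60080.43 = 444.6.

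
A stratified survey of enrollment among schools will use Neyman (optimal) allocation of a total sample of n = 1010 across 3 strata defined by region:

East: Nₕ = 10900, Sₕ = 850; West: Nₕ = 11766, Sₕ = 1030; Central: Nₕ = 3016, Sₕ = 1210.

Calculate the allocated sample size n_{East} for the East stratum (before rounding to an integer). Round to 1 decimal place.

Neyman allocation: nₕ = n·NₕSₕ / Σⱼ NⱼSⱼ.
Σ NⱼSⱼ = 10900·850 + 11766·1030 + 3016·1210 = 2.503334 × 10^7.
n_{East} = 1010·10900·850 / (2.503334 × 10^7) = 373.8.

373.8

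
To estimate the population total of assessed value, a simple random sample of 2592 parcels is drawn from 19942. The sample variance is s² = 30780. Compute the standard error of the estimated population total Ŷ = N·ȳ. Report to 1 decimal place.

64098.9

Var(Ŷ) = N²·Var(ȳ) = N²·(1 − n/N)·s²/n.
f = 2592/19942 = 0.12997693; Var(ȳ) = 0.87002307·30780/2592 = 10.331524.
Var(Ŷ) = 19942² · 10.331524 = 4.1086752 × 10^9.
SE(Ŷ) = √(4.1086752 × 10^9) = 64098.9.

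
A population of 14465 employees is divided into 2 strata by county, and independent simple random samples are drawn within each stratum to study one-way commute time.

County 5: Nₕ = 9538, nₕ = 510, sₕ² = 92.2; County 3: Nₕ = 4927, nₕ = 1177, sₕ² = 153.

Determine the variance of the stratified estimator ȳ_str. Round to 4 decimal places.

0.0859

Var(ȳ_str) = Σₕ Wₕ²(1 − fₕ)sₕ²/nₕ with Wₕ = Nₕ/N, N = 14465.
County 5: Wₕ = 0.65938472; term = 0.65938472²·(1 − 0.05347033)·92.2/510 = 0.074399966.
County 3: Wₕ = 0.34061528; term = 0.34061528²·(1 − 0.23888776)·153/1177 = 0.011478679.
Sum = 0.085878645.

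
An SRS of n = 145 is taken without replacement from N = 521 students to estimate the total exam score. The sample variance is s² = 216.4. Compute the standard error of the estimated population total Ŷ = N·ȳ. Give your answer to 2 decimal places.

Var(Ŷ) = N²·Var(ȳ) = N²·(1 − n/N)·s²/n.
f = 145/521 = 0.27831094; Var(ȳ) = 0.72168906·216.4/145 = 1.0770587.
Var(Ŷ) = 521² · 1.0770587 = 292357.89.
SE(Ŷ) = √(292357.89) = 540.70.

540.70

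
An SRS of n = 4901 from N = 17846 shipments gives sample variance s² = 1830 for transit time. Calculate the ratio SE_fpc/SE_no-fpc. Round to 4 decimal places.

0.8517

f = n/N = 4901/17846 = 0.27462737.
SE_no-fpc = √(s²/n) = 0.61105907; SE_fpc = √((1−f)s²/n) = 0.52043174.
Ratio = √(1−f) = 0.85168811.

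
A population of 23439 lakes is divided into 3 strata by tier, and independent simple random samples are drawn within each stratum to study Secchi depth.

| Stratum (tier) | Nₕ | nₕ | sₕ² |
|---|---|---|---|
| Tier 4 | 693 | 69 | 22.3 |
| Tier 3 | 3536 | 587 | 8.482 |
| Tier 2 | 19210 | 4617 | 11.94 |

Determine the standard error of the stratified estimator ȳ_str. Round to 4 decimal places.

0.0430

Var(ȳ_str) = Σₕ Wₕ²(1 − fₕ)sₕ²/nₕ with Wₕ = Nₕ/N, N = 23439.
Tier 4: Wₕ = 0.02956611; term = 0.02956611²·(1 − 0.09956710)·22.3/69 = 2.5438731 × 10^-4.
Tier 3: Wₕ = 0.15085968; term = 0.15085968²·(1 − 0.16600679)·8.482/587 = 2.7426415 × 10^-4.
Tier 2: Wₕ = 0.81957421; term = 0.81957421²·(1 − 0.24034357)·11.94/4617 = 0.0013195876.
Sum = 0.0018482391.
SE = √(0.0018482391) = 0.0430.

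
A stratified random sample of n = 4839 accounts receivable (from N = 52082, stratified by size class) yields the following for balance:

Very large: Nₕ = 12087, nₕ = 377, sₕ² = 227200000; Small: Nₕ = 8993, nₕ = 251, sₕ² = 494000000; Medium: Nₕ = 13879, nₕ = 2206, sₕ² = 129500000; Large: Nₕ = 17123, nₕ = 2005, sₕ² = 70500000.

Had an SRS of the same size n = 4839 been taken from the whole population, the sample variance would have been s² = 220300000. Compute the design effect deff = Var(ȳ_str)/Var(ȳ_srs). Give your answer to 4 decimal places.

Var(ȳ_str) = Σ Wₕ²(1−fₕ)sₕ²/nₕ with Wₕ = Nₕ/52082:
  Very large: (12087/52082)²·(1−377/12087)·227200000/377 = 31446.121
  Small: (8993/52082)²·(1−251/8993)·494000000/251 = 57041.812
  Medium: (13879/52082)²·(1−2206/13879)·129500000/2206 = 3506.1429
  Large: (17123/52082)²·(1−2005/17123)·70500000/2005 = 3355.6266
  → Var(ȳ_str) = 95349.703.
Var(ȳ_srs) = (1 − 4839/52082)·220300000/4839 = 41296.067.
deff = 95349.703 / 41296.067 = 2.3089.

2.3089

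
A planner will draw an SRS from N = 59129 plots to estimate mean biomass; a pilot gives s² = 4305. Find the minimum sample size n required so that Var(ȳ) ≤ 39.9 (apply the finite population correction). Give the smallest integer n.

108

Without fpc, n₀ = s²/D = 4305/39.9 = 107.8947.
With fpc, (1 − n/N)·s²/n ≤ D requires n ≥ n₀/(1 + n₀/N) = 107.8947/(1 + 107.8947/59129) = 107.6982.
Rounding up, n = 108.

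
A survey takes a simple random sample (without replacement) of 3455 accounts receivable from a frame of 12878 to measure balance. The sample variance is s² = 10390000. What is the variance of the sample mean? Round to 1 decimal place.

2200.4

Under SRS without replacement, Var(ȳ) = (1 − f)·s²/n with f = n/N = 3455/12878 = 0.26828700.
Var(ȳ) = (1 − 0.26828700)·10390000/3455 = 0.73171300·3007.2359 = 2200.4336.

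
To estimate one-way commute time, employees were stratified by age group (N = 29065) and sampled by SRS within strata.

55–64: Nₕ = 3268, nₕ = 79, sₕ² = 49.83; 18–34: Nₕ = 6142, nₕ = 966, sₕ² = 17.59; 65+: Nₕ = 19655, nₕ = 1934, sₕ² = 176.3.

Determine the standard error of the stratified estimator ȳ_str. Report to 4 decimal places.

Var(ȳ_str) = Σₕ Wₕ²(1 − fₕ)sₕ²/nₕ with Wₕ = Nₕ/N, N = 29065.
55–64: Wₕ = 0.11243764; term = 0.11243764²·(1 − 0.02417381)·49.83/79 = 0.0077814353.
18–34: Wₕ = 0.21131946; term = 0.21131946²·(1 − 0.15727776)·17.59/966 = 6.8525488 × 10^-4.
65+: Wₕ = 0.67624290; term = 0.67624290²·(1 − 0.09839735)·176.3/1934 = 0.037585165.
Sum = 0.046051855.
SE = √(0.046051855) = 0.2146.

0.2146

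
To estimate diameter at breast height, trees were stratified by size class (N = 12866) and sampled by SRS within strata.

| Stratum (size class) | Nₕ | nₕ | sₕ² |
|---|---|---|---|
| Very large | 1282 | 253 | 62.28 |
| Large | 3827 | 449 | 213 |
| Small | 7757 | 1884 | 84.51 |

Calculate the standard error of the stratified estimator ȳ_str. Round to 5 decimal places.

Var(ȳ_str) = Σₕ Wₕ²(1 − fₕ)sₕ²/nₕ with Wₕ = Nₕ/N, N = 12866.
Very large: Wₕ = 0.09964247; term = 0.09964247²·(1 − 0.19734789)·62.28/253 = 0.0019617533.
Large: Wₕ = 0.29745065; term = 0.29745065²·(1 − 0.11732427)·213/449 = 0.037047958.
Small: Wₕ = 0.60290689; term = 0.60290689²·(1 − 0.24287740)·84.51/1884 = 0.01234508.
Sum = 0.051354791.
SE = √(0.051354791) = 0.22662.

0.22662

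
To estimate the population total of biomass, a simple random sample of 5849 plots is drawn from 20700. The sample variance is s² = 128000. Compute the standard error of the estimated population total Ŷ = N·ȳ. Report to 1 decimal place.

82021.4

Var(Ŷ) = N²·Var(ȳ) = N²·(1 − n/N)·s²/n.
f = 5849/20700 = 0.28256039; Var(ȳ) = 0.71743961·128000/5849 = 15.700508.
Var(Ŷ) = 20700² · 15.700508 = 6.7275107 × 10^9.
SE(Ŷ) = √(6.7275107 × 10^9) = 82021.4.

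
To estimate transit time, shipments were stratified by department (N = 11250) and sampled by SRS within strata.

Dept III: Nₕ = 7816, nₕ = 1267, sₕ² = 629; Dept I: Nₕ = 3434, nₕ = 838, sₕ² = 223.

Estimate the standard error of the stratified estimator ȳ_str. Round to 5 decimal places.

Var(ȳ_str) = Σₕ Wₕ²(1 − fₕ)sₕ²/nₕ with Wₕ = Nₕ/N, N = 11250.
Dept III: Wₕ = 0.69475556; term = 0.69475556²·(1 − 0.16210338)·629/1267 = 0.20078373.
Dept I: Wₕ = 0.30524444; term = 0.30524444²·(1 − 0.24403029)·223/838 = 0.018743935.
Sum = 0.21952767.
SE = √(0.21952767) = 0.46854.

0.46854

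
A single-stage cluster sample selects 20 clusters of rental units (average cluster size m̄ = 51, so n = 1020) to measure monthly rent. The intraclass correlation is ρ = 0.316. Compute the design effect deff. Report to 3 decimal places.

deff = 1 + (51 − 1)·0.316 = 1 + 15.8 = 16.8.

16.800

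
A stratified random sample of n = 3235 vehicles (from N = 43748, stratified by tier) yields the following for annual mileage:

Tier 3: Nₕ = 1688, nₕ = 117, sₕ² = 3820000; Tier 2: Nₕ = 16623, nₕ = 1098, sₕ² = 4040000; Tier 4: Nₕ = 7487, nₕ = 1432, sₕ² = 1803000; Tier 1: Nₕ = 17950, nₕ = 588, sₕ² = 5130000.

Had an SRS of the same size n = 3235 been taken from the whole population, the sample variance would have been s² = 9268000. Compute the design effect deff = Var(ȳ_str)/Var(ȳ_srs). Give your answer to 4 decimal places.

Var(ȳ_str) = Σ Wₕ²(1−fₕ)sₕ²/nₕ with Wₕ = Nₕ/43748:
  Tier 3: (1688/43748)²·(1−117/1688)·3820000/117 = 45.238659
  Tier 2: (16623/43748)²·(1−1098/16623)·4040000/1098 = 496.1393
  Tier 4: (7487/43748)²·(1−1432/7487)·1803000/1432 = 29.823478
  Tier 1: (17950/43748)²·(1−588/17950)·5130000/588 = 1420.6524
  → Var(ȳ_str) = 1991.8538.
Var(ȳ_srs) = (1 − 3235/43748)·9268000/3235 = 2653.0653.
deff = 1991.8538 / 2653.0653 = 0.7508.

0.7508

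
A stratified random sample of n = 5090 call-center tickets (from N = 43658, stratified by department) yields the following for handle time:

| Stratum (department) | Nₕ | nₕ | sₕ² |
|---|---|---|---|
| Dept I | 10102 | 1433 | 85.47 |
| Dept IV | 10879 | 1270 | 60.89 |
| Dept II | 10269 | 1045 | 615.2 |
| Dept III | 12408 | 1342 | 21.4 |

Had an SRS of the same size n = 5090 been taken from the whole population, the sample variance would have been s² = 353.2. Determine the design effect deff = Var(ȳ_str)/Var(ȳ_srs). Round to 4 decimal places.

Var(ȳ_str) = Σ Wₕ²(1−fₕ)sₕ²/nₕ with Wₕ = Nₕ/43658:
  Dept I: (10102/43658)²·(1−1433/10102)·85.47/1433 = 0.0027404142
  Dept IV: (10879/43658)²·(1−1270/10879)·60.89/1270 = 0.0026295519
  Dept II: (10269/43658)²·(1−1045/10269)·615.2/1045 = 0.029256328
  Dept III: (12408/43658)²·(1−1342/12408)·21.4/1342 = 0.0011487514
  → Var(ȳ_str) = 0.035775046.
Var(ȳ_srs) = (1 − 5090/43658)·353.2/5090 = 0.061300807.
deff = 0.035775046 / 0.061300807 = 0.5836.

0.5836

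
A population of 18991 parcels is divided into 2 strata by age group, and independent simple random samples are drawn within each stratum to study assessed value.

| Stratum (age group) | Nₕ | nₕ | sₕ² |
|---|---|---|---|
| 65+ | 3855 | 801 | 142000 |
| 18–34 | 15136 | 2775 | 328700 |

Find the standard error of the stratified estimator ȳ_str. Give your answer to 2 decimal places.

Var(ȳ_str) = Σₕ Wₕ²(1 − fₕ)sₕ²/nₕ with Wₕ = Nₕ/N, N = 18991.
65+: Wₕ = 0.20299089; term = 0.20299089²·(1 − 0.20778210)·142000/801 = 5.7870012.
18–34: Wₕ = 0.79700911; term = 0.79700911²·(1 − 0.18333774)·328700/2775 = 61.44772.
Sum = 67.234721.
SE = √(67.234721) = 8.20.

8.20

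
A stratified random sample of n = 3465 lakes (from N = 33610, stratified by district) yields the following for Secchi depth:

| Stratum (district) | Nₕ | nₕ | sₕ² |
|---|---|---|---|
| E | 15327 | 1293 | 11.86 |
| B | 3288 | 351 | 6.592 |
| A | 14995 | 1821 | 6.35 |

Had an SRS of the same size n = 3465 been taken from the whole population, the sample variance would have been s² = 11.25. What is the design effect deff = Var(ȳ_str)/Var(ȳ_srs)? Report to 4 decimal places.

Var(ȳ_str) = Σ Wₕ²(1−fₕ)sₕ²/nₕ with Wₕ = Nₕ/33610:
  E: (15327/33610)²·(1−1293/15327)·11.86/1293 = 0.0017465771
  B: (3288/33610)²·(1−351/3288)·6.592/351 = 1.6054945 × 10^-4
  A: (14995/33610)²·(1−1821/14995)·6.35/1821 = 6.0980486 × 10^-4
  → Var(ȳ_str) = 0.0025169314.
Var(ȳ_srs) = (1 − 3465/33610)·11.25/3465 = 0.0029120314.
deff = 0.0025169314 / 0.0029120314 = 0.8643.

0.8643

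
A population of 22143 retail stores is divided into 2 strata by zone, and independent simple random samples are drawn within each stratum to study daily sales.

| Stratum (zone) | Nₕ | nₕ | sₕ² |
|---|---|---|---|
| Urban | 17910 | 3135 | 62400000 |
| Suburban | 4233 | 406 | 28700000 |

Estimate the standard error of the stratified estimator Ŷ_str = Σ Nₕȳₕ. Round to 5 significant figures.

2.5322 × 10^6

Var(Ŷ_str) = Σₕ Nₕ²(1 − fₕ)sₕ²/nₕ.
Urban: 17910²·(1 − 3135/17910)·62400000/3135 = 5.2670825 × 10^12.
Suburban: 4233²·(1 − 406/4233)·28700000/406 = 1.1451506 × 10^12.
Sum = 6.4122331 × 10^12.
SE = √(6.4122331 × 10^12) = 2.5322 × 10^6.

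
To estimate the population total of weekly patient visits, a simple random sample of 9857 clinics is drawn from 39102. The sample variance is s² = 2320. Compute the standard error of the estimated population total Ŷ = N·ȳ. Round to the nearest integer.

Var(Ŷ) = N²·Var(ȳ) = N²·(1 − n/N)·s²/n.
f = 9857/39102 = 0.25208429; Var(ȳ) = 0.74791571·2320/9857 = 0.17603373.
Var(Ŷ) = 39102² · 0.17603373 = 2.6914966 × 10^8.
SE(Ŷ) = √(2.6914966 × 10^8) = 16406.

16406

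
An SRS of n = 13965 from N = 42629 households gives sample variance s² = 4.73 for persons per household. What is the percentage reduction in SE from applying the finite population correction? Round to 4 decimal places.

17.9996

f = n/N = 13965/42629 = 0.32759389.
SE_no-fpc = √(s²/n) = 0.01840391; SE_fpc = √((1−f)s²/n) = 0.015091275.
Ratio = √(1−f) = 0.82000372. Reduction = 100·(1 − 0.82000372) = 17.9996%.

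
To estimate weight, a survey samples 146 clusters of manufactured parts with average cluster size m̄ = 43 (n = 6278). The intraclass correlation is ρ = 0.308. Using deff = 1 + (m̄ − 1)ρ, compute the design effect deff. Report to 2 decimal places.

deff = 1 + (43 − 1)·0.308 = 1 + 12.936 = 13.936.

13.94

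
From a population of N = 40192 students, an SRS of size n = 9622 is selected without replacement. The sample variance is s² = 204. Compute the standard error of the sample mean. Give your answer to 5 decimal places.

0.12699

Under SRS without replacement, Var(ȳ) = (1 − f)·s²/n with f = n/N = 9622/40192 = 0.23940088.
Var(ȳ) = (1 − 0.23940088)·204/9622 = 0.76059912·0.021201413 = 0.016125776.
SE(ȳ) = √(0.016125776) = 0.12699.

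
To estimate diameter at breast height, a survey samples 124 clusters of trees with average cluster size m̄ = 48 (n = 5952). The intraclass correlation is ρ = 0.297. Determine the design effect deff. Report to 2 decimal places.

deff = 1 + (48 − 1)·0.297 = 1 + 13.959 = 14.959.

14.96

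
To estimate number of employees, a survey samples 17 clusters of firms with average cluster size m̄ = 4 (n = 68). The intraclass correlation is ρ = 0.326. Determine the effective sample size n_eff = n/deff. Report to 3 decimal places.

deff = 1 + (4 − 1)·0.326 = 1 + 0.978 = 1.978.
n_eff = 68 / 1.978 = 34.378.

34.378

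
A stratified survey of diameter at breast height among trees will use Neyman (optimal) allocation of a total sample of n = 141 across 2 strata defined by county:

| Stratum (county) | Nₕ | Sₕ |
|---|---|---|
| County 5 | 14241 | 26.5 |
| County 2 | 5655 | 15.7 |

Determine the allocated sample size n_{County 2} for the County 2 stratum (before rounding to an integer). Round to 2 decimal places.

26.85

Neyman allocation: nₕ = n·NₕSₕ / Σⱼ NⱼSⱼ.
Σ NⱼSⱼ = 14241·26.5 + 5655·15.7 = 466170.
n_{County 2} = 141·5655·15.7 / 466170 = 26.85.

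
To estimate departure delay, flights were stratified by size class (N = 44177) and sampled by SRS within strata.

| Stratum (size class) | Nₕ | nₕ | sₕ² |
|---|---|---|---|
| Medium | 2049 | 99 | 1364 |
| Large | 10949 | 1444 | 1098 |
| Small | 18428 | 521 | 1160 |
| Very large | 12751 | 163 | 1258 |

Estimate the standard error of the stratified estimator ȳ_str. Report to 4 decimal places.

Var(ȳ_str) = Σₕ Wₕ²(1 − fₕ)sₕ²/nₕ with Wₕ = Nₕ/N, N = 44177.
Medium: Wₕ = 0.04638160; term = 0.04638160²·(1 − 0.04831625)·1364/99 = 0.028207416.
Large: Wₕ = 0.24784390; term = 0.24784390²·(1 − 0.13188419)·1098/1444 = 0.040547986.
Small: Wₕ = 0.41714014; term = 0.41714014²·(1 − 0.02827219)·1160/521 = 0.37646869.
Very large: Wₕ = 0.28863436; term = 0.28863436²·(1 − 0.01278331)·1258/163 = 0.63474834.
Sum = 1.0799724.
SE = √(1.0799724) = 1.0392.

1.0392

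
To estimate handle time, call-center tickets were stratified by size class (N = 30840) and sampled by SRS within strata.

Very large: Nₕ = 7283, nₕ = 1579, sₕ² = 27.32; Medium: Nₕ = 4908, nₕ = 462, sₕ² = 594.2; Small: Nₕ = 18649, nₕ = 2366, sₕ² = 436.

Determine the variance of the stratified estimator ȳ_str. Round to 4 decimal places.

Var(ȳ_str) = Σₕ Wₕ²(1 − fₕ)sₕ²/nₕ with Wₕ = Nₕ/N, N = 30840.
Very large: Wₕ = 0.23615435; term = 0.23615435²·(1 − 0.21680626)·27.32/1579 = 7.557178 × 10^-4.
Medium: Wₕ = 0.15914397; term = 0.15914397²·(1 − 0.09413203)·594.2/462 = 0.02950774.
Small: Wₕ = 0.60470169; term = 0.60470169²·(1 − 0.12687007)·436/2366 = 0.058834624.
Sum = 0.089098082.

0.0891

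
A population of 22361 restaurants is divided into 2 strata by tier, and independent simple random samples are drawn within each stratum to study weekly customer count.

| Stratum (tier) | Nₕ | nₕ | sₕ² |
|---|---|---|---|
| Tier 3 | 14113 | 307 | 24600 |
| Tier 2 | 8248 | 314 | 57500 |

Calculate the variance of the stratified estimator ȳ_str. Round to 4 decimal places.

55.1910

Var(ȳ_str) = Σₕ Wₕ²(1 − fₕ)sₕ²/nₕ with Wₕ = Nₕ/N, N = 22361.
Tier 3: Wₕ = 0.63114351; term = 0.63114351²·(1 − 0.02175299)·24600/307 = 31.224932.
Tier 2: Wₕ = 0.36885649; term = 0.36885649²·(1 − 0.03806984)·57500/314 = 23.966058.
Sum = 55.19099.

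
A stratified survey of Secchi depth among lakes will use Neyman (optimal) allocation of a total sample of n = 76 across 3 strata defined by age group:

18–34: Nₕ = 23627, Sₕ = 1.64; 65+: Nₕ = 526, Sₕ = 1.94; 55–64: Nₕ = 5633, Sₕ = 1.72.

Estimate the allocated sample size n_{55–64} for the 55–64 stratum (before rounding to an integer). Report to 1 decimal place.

Neyman allocation: nₕ = n·NₕSₕ / Σⱼ NⱼSⱼ.
Σ NⱼSⱼ = 23627·1.64 + 526·1.94 + 5633·1.72 = 49457.48.
n_{55–64} = 76·5633·1.72 / 49457.48 = 14.9.

14.9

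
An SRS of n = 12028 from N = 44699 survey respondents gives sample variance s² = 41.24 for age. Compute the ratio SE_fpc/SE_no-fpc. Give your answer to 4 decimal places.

f = n/N = 12028/44699 = 0.26908879.
SE_no-fpc = √(s²/n) = 0.058554816; SE_fpc = √((1−f)s²/n) = 0.050060471.
Ratio = √(1−f) = 0.85493345.

0.8549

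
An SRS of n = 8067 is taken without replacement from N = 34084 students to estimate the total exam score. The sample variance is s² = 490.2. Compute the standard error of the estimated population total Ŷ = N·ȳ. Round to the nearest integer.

7341

Var(Ŷ) = N²·Var(ȳ) = N²·(1 − n/N)·s²/n.
f = 8067/34084 = 0.23667997; Var(ȳ) = 0.76332003·490.2/8067 = 0.046383969.
Var(Ŷ) = 34084² · 0.046383969 = 5.3885141 × 10^7.
SE(Ŷ) = √(5.3885141 × 10^7) = 7341.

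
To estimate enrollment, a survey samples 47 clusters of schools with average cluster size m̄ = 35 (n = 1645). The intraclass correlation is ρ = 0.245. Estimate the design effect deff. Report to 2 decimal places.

9.33

deff = 1 + (35 − 1)·0.245 = 1 + 8.33 = 9.33.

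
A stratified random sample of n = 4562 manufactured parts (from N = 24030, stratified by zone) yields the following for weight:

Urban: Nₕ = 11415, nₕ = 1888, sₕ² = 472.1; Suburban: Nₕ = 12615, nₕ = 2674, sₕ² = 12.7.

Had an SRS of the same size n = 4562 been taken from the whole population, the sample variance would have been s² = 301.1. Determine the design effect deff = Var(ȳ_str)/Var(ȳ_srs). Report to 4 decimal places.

0.9000

Var(ȳ_str) = Σ Wₕ²(1−fₕ)sₕ²/nₕ with Wₕ = Nₕ/24030:
  Urban: (11415/24030)²·(1−1888/11415)·472.1/1888 = 0.047093021
  Suburban: (12615/24030)²·(1−2674/12615)·12.7/2674 = 0.0010314593
  → Var(ȳ_str) = 0.04812448.
Var(ȳ_srs) = (1 − 4562/24030)·301.1/4562 = 0.053471583.
deff = 0.04812448 / 0.053471583 = 0.9000.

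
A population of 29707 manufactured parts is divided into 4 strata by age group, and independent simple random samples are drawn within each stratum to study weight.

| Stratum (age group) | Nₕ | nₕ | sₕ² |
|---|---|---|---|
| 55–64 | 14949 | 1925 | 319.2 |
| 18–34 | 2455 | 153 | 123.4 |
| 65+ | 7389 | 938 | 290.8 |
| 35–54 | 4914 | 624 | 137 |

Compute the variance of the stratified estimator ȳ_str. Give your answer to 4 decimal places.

0.0637

Var(ȳ_str) = Σₕ Wₕ²(1 − fₕ)sₕ²/nₕ with Wₕ = Nₕ/N, N = 29707.
55–64: Wₕ = 0.50321473; term = 0.50321473²·(1 − 0.12877116)·319.2/1925 = 0.036582307.
18–34: Wₕ = 0.08264046; term = 0.08264046²·(1 − 0.06232179)·123.4/153 = 0.0051649123.
65+: Wₕ = 0.24872926; term = 0.24872926²·(1 − 0.12694546)·290.8/938 = 0.016745059.
35–54: Wₕ = 0.16541556; term = 0.16541556²·(1 − 0.12698413)·137/624 = 0.0052445814.
Sum = 0.06373686.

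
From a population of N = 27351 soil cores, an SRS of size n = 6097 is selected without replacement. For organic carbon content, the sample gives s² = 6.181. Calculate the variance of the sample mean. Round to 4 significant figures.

7.878 × 10^-4

Under SRS without replacement, Var(ȳ) = (1 − f)·s²/n with f = n/N = 6097/27351 = 0.22291690.
Var(ȳ) = (1 − 0.22291690)·6.181/6097 = 0.77708310·0.0010137773 = 7.8778919 × 10^-4.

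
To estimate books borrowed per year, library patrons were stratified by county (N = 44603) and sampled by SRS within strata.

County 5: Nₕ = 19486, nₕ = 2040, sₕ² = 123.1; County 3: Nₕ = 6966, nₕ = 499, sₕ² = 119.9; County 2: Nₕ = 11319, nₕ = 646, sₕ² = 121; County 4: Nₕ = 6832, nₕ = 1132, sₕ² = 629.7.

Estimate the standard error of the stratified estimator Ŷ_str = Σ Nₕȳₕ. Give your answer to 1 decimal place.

8696.5

Var(Ŷ_str) = Σₕ Nₕ²(1 − fₕ)sₕ²/nₕ.
County 5: 19486²·(1 − 2040/19486)·123.1/2040 = 2.0513816 × 10^7.
County 3: 6966²·(1 − 499/6966)·119.9/499 = 1.0824428 × 10^7.
County 2: 11319²·(1 − 646/11319)·121/646 = 2.2628065 × 10^7.
County 4: 6832²·(1 − 1132/6832)·629.7/1132 = 2.166257 × 10^7.
Sum = 7.5628879 × 10^7.
SE = √(7.5628879 × 10^7) = 8696.5.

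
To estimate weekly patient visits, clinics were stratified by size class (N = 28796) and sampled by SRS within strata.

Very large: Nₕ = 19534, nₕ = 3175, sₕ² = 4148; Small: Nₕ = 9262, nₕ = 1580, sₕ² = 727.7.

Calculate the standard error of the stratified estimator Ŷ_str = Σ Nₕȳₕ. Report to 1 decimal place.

21219.3

Var(Ŷ_str) = Σₕ Nₕ²(1 − fₕ)sₕ²/nₕ.
Very large: 19534²·(1 − 3175/19534)·4148/3175 = 4.17487 × 10^8.
Small: 9262²·(1 − 1580/9262)·727.7/1580 = 3.2769844 × 10^7.
Sum = 4.5025684 × 10^8.
SE = √(4.5025684 × 10^8) = 21219.3.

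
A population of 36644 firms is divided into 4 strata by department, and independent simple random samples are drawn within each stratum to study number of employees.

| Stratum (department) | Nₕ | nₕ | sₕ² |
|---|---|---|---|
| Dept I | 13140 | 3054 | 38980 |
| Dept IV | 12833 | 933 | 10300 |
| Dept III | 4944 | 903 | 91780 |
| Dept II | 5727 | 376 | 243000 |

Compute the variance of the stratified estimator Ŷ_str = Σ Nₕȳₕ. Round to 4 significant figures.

Var(Ŷ_str) = Σₕ Nₕ²(1 − fₕ)sₕ²/nₕ.
Dept I: 13140²·(1 − 3054/13140)·38980/3054 = 1.6915589 × 10^9.
Dept IV: 12833²·(1 − 933/12833)·10300/933 = 1.6858958 × 10^9.
Dept III: 4944²·(1 − 903/4944)·91780/903 = 2.0306151 × 10^9.
Dept II: 5727²·(1 − 376/5727)·243000/376 = 1.9805261 × 10^10.
Sum = 2.5213331 × 10^10.

2.521 × 10^10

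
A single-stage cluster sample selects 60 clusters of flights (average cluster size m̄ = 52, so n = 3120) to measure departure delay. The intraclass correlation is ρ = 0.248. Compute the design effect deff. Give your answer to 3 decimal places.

13.648

deff = 1 + (52 − 1)·0.248 = 1 + 12.648 = 13.648.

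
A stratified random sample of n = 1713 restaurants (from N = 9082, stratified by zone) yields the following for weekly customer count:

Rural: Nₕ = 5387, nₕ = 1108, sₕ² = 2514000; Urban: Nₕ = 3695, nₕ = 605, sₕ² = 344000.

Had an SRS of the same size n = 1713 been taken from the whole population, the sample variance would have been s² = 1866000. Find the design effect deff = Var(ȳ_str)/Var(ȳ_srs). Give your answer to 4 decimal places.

0.8065

Var(ȳ_str) = Σ Wₕ²(1−fₕ)sₕ²/nₕ with Wₕ = Nₕ/9082:
  Rural: (5387/9082)²·(1−1108/5387)·2514000/1108 = 634.09128
  Urban: (3695/9082)²·(1−605/3695)·344000/605 = 78.706934
  → Var(ȳ_str) = 712.79821.
Var(ȳ_srs) = (1 − 1713/9082)·1866000/1713 = 883.85564.
deff = 712.79821 / 883.85564 = 0.8065.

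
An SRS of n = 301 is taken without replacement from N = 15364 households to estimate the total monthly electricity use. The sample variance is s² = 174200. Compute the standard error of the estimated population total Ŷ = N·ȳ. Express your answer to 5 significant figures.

365970

Var(Ŷ) = N²·Var(ȳ) = N²·(1 − n/N)·s²/n.
f = 301/15364 = 0.01959125; Var(ȳ) = 0.98040875·174200/301 = 567.39935.
Var(Ŷ) = 15364² · 567.39935 = 1.3393603 × 10^11.
SE(Ŷ) = √(1.3393603 × 10^11) = 365970.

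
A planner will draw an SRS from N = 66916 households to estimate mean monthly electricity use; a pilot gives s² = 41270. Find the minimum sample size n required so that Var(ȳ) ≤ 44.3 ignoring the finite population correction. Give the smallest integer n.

932

Without fpc, n₀ = s²/D = 41270/44.3 = 931.6027.
Rounding up, n = 932.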